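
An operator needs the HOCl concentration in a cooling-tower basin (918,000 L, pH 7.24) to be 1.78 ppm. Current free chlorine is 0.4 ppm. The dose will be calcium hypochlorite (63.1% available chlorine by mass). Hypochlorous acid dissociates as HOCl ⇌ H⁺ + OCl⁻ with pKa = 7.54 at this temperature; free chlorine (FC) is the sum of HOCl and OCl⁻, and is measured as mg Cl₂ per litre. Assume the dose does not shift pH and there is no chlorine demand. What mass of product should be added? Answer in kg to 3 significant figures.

[OCl⁻]/[HOCl] = 10^(pH − pKa) = 10^(7.24 − 7.54) = 0.5012; fraction as HOCl = 1/(1 + 0.5012) = 0.6661.
Free chlorine required for 1.78 ppm HOCl: 1.78 / 0.6661 = 2.672 ppm.
FC to add: 2.672 − 0.4 = 2.272 mg/L as Cl₂.
Cl₂ equivalent: 2.272 mg/L × 918,000 L = 2086 g.
Product at 63.1% available Cl: 2086 / 0.631 = 3306 g.

3.31 kg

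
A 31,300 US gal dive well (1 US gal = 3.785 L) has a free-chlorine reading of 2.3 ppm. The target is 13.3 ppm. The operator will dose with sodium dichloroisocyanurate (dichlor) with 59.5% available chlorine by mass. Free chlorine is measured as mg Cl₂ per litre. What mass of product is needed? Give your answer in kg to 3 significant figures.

Volume: 31,300 US gal × 3.785 L/gal = 118,470 L.
Chlorine deficit: 13.3 − 2.3 = 11 ppm = 11 mg/L as Cl₂.
Cl₂ equivalent needed: 11 mg/L × 118,470 L = 1,303,000 mg = 1303 g.
Product at 59.5% available chlorine: 1303 / 0.595 = 2190 g.

2.19 kg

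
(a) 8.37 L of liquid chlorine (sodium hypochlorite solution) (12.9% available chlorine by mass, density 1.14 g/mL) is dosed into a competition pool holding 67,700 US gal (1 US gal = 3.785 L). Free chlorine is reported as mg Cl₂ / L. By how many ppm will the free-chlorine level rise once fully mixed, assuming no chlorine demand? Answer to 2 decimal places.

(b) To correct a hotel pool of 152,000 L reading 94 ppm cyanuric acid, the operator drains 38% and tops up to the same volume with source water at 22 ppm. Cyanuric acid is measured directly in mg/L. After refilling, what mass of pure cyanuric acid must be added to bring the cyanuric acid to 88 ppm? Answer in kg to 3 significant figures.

(a) Volume: 67,700 US gal × 3.785 L/gal = 256,244 L.
(a) Mass of solution: 8.37 L × 1000 mL/L × 1.14 g/mL = 9542 g.
(a) Available chlorine delivered: 9542 g × 0.129 = 1231 g as Cl₂.
(a) Concentration rise: 1231 g / 256,244 L = 4.804 mg/L = 4.80 ppm.

(b) After draining 38% and refilling: 94 × 0.62 + 22 × 0.38 = 66.64 ppm.
(b) Deficit to target: 88 − 66.64 = 21.36 mg/L.
(b) Mass: 21.36 mg/L × 152,000 L = 3247 g cyanuric acid.

(a) 4.80 ppm; (b) 3.25 kg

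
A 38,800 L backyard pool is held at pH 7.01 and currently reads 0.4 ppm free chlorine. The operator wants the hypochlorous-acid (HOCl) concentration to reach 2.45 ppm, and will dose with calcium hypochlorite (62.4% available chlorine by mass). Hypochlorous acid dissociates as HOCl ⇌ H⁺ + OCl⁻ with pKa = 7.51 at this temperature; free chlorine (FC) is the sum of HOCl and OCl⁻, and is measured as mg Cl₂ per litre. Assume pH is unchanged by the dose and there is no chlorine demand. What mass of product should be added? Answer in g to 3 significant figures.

176 g

[OCl⁻]/[HOCl] = 10^(pH − pKa) = 10^(7.01 − 7.51) = 0.3162; fraction as HOCl = 1/(1 + 0.3162) = 0.7597.
Free chlorine required for 2.45 ppm HOCl: 2.45 / 0.7597 = 3.225 ppm.
FC to add: 3.225 − 0.4 = 2.825 mg/L as Cl₂.
Cl₂ equivalent: 2.825 mg/L × 38,800 L = 109.6 g.
Product at 62.4% available Cl: 109.6 / 0.624 = 175.6 g.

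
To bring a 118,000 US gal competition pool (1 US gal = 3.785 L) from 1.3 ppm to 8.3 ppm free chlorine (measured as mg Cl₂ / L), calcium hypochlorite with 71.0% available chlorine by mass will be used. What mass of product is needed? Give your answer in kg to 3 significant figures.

Volume: 118,000 US gal × 3.785 L/gal = 446,630 L.
Chlorine deficit: 8.3 − 1.3 = 7 ppm = 7 mg/L as Cl₂.
Cl₂ equivalent needed: 7 mg/L × 446,630 L = 3,126,000 mg = 3126 g.
Product at 71.0% available chlorine: 3126 / 0.71 = 4403 g.

4.40 kg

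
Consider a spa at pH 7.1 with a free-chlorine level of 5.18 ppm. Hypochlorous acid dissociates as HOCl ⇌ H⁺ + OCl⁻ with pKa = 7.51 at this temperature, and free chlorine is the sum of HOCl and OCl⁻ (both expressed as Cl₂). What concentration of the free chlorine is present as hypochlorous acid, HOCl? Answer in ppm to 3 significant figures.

3.73 ppm

[OCl⁻]/[HOCl] = 10^(pH − pKa) = 10^(7.1 − 7.51) = 10^-0.41 = 0.389.
Fraction as HOCl = 1 / (1 + 0.389) = 0.7199.
HOCl = 0.7199 × 5.18 ppm = 3.729 ppm.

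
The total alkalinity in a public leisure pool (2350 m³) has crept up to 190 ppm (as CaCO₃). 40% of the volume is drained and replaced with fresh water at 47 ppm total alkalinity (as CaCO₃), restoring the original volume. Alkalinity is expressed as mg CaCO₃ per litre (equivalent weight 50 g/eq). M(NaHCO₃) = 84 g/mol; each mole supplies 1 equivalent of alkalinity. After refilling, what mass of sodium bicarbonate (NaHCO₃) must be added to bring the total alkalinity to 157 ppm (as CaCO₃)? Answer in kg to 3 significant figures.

95.5 kg

Volume: 2350 m³ = 2,350,000 L.
After draining 40% and refilling: 190 × 0.60 + 47 × 0.40 = 132.8 ppm.
Deficit to target: 157 − 132.8 = 24.2 mg/L.
As CaCO₃: 24.2 mg/L × 2,350,000 L = 56,870 g; ÷ 50 g/eq ÷ 1 = 1137 mol NaHCO₃.
Mass: 1137 × 84 = 95,540 g.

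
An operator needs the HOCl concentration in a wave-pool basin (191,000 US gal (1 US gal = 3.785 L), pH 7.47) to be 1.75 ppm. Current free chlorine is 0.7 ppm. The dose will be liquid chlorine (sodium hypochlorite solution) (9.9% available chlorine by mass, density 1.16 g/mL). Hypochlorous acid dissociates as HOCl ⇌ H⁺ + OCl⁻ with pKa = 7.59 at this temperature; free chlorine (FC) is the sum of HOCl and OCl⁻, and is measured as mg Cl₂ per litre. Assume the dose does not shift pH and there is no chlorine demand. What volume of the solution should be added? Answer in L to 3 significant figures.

15.0 L

Volume: 191,000 US gal × 3.785 L/gal = 722,935 L.
[OCl⁻]/[HOCl] = 10^(pH − pKa) = 10^(7.47 − 7.59) = 0.7586; fraction as HOCl = 1/(1 + 0.7586) = 0.5686.
Free chlorine required for 1.75 ppm HOCl: 1.75 / 0.5686 = 3.078 ppm.
FC to add: 3.078 − 0.7 = 2.378 mg/L as Cl₂.
Cl₂ equivalent: 2.378 mg/L × 722,935 L = 1719 g.
Product at 9.9% available Cl: 1719 / 0.099 = 17,360 g.
Volume: 17,360 g ÷ 1.16 g/mL = 14,970 mL.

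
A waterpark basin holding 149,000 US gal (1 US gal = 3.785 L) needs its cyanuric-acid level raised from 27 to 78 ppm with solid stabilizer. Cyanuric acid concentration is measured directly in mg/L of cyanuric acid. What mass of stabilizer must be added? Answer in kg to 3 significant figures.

Volume: 149,000 US gal × 3.785 L/gal = 563,965 L.
CYA to add: (78 − 27) = 51 mg/L × 563,965 L = 28,760 g cyanuric acid.

28.8 kg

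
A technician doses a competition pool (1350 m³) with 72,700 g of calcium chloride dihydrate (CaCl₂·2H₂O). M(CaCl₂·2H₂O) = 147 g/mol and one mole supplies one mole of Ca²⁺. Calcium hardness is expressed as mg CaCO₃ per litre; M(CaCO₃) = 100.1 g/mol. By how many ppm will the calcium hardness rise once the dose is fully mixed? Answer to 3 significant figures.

Volume: 1350 m³ = 1,350,000 L.
Moles of Ca²⁺: 72,700 g ÷ 147 g/mol = 494.6 mol.
As CaCO₃: 494.6 mol × 100.1 g/mol = 49,510 g.
Rise: 49,510 g / 1,350,000 L × 1000 = 36.67 mg/L.

36.7 ppm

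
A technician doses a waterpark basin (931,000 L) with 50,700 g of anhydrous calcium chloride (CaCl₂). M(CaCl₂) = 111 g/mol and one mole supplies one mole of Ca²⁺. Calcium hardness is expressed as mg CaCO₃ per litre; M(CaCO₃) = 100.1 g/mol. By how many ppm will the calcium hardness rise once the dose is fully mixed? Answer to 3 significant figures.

49.1 ppm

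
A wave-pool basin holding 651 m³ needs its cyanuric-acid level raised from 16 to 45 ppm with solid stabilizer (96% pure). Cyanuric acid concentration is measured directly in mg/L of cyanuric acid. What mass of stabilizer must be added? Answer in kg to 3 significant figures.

Volume: 651 m³ = 651,000 L.
CYA to add: (45 − 16) = 29 mg/L × 651,000 L = 18,880 g cyanuric acid.
At 96% purity: 18,880 / 0.96 = 19,670 g product.

19.7 kg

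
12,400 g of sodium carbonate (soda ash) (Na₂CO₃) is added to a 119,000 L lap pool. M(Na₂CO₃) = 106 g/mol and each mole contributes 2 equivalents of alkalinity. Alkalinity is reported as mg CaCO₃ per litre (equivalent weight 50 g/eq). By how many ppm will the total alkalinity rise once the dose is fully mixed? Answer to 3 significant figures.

98.3 ppm

Moles of Na₂CO₃: 12,400 g ÷ 106 g/mol = 117 mol → 234 eq of alkalinity.
As CaCO₃: 234 eq × 50 g/eq = 11,700 g.
Rise: 11,700 g / 119,000 L × 1000 = 98.3 mg/L.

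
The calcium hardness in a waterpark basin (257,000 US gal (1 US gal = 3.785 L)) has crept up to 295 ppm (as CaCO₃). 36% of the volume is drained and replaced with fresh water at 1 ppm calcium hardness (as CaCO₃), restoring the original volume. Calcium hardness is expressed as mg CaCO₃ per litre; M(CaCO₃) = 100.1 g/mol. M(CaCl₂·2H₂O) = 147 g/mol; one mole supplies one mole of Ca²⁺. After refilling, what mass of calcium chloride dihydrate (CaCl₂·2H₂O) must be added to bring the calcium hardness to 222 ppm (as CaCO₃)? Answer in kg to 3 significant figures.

Volume: 257,000 US gal × 3.785 L/gal = 972,745 L.
After draining 36% and refilling: 295 × 0.64 + 1 × 0.36 = 189.16 ppm.
Deficit to target: 222 − 189.16 = 32.84 mg/L.
As CaCO₃: 32.84 mg/L × 972,745 L = 31,940 g; ÷ 100.1 = 319.1 mol Ca²⁺.
Mass: 319.1 × 147 = 46,910 g.

46.9 kg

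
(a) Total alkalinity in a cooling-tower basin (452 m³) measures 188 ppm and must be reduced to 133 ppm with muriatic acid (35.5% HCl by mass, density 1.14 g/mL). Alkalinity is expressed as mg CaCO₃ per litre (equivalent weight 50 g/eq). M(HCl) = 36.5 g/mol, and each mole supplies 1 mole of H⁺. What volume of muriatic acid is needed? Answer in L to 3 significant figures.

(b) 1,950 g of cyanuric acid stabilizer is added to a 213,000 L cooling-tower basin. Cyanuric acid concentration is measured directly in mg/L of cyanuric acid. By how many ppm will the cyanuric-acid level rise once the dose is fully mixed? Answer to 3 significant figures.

(a) Volume: 452 m³ = 452,000 L.
(a) Alkalinity to neutralize: (188 − 133) = 55 mg/L as CaCO₃ × 452,000 L = 24,860 g as CaCO₃.
(a) Equivalents of H⁺ required: 24,860 ÷ 50 g/eq = 497.2 eq = 497.2 mol HCl.
(a) Mass of HCl: 497.2 × 36.5 = 18,150 g.
(a) Mass of 35.5% solution: 18,150 / 0.355 = 51,120 g.
(a) Volume: 51,120 g ÷ 1.14 g/mL = 44,840 mL.

(b) Rise: 1,950 g / 213,000 L × 1000 = 9.155 mg/L.

(a) 44.8 L; (b) 9.15 ppm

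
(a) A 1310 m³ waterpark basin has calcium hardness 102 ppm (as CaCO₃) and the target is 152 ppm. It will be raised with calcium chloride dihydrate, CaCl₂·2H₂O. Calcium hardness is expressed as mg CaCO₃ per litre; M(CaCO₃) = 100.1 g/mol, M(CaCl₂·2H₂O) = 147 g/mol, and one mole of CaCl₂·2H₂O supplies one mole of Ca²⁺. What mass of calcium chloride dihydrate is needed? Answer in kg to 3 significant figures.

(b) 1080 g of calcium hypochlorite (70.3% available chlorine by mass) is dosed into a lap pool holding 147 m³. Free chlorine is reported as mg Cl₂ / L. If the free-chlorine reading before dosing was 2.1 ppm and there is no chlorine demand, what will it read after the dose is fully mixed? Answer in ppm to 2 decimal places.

(a) 96.2 kg; (b) 7.26 ppm

(a) Volume: 1310 m³ = 1,310,000 L.
(a) Hardness to add: (152 − 102) = 50 mg/L as CaCO₃ × 1,310,000 L = 65,500 g as CaCO₃.
(a) Moles of Ca²⁺ (1 mol Ca²⁺ ≡ 1 mol CaCO₃): 65,500 / 100.1 g/mol = 654.3 mol.
(a) Mass of CaCl₂·2H₂O: 654.3 × 147 = 96,190 g.

(b) Volume: 147 m³ = 147,000 L.
(b) Available chlorine delivered: 1080 g × 0.703 = 759.2 g as Cl₂.
(b) Concentration rise: 759.2 g / 147,000 L = 5.165 mg/L = 5.16 ppm.
(b) Final FC: 2.1 + 5.16 = 7.26 ppm.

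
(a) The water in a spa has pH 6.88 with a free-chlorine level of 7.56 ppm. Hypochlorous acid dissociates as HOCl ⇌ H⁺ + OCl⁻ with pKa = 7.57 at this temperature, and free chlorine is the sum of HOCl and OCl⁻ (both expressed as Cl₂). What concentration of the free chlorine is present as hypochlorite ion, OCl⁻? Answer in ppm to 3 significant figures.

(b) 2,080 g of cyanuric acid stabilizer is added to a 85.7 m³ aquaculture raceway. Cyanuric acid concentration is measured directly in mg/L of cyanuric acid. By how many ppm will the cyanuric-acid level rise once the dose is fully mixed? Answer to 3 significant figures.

(a) [OCl⁻]/[HOCl] = 10^(pH − pKa) = 10^(6.88 − 7.57) = 10^-0.69 = 0.2042.
(a) Fraction as HOCl = 1 / (1 + 0.2042) = 0.8304.
(a) OCl⁻ = (1 − 0.8304) × 7.56 ppm = 1.282 ppm.

(b) Volume: 85.7 m³ = 85,700 L.
(b) Rise: 2,080 g / 85,700 L × 1000 = 24.27 mg/L.

(a) 1.28 ppm; (b) 24.3 ppm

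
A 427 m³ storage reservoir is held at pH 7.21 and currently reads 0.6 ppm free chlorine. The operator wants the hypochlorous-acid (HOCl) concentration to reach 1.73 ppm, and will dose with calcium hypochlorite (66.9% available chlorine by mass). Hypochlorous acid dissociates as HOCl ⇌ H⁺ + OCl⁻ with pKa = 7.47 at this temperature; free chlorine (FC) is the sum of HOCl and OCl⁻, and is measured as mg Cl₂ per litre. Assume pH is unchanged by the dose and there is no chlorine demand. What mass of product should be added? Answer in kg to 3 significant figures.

1.33 kg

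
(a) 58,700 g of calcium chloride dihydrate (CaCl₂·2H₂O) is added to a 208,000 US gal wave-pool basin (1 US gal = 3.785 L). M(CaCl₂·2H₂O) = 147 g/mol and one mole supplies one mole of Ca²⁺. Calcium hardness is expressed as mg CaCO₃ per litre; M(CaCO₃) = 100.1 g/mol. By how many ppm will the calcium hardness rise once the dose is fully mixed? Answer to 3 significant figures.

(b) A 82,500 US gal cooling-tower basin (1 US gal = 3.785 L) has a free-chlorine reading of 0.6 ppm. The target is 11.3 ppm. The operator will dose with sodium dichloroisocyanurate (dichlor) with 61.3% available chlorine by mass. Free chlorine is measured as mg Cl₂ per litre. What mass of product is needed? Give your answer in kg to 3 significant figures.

(a) Volume: 208,000 US gal × 3.785 L/gal = 787,280 L.
(a) Moles of Ca²⁺: 58,700 g ÷ 147 g/mol = 399.3 mol.
(a) As CaCO₃: 399.3 mol × 100.1 g/mol = 39,970 g.
(a) Rise: 39,970 g / 787,280 L × 1000 = 50.77 mg/L.

(b) Volume: 82,500 US gal × 3.785 L/gal = 312,262 L.
(b) Chlorine deficit: 11.3 − 0.6 = 10.7 ppm = 10.7 mg/L as Cl₂.
(b) Cl₂ equivalent needed: 10.7 mg/L × 312,262 L = 3,341,000 mg = 3341 g.
(b) Product at 61.3% available chlorine: 3341 / 0.613 = 5451 g.

(a) 50.8 ppm; (b) 5.45 kg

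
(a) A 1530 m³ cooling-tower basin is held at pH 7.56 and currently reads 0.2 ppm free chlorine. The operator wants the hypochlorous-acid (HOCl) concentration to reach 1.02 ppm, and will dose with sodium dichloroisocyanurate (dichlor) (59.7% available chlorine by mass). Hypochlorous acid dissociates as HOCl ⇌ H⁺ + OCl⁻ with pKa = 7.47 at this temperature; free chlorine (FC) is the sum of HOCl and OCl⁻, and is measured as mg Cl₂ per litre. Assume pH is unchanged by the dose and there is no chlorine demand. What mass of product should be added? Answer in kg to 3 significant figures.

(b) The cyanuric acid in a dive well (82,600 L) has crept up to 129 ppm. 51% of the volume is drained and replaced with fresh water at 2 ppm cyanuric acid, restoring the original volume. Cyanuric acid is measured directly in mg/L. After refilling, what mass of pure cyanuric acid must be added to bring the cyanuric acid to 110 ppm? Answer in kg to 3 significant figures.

(a) 5.32 kg; (b) 3.78 kg

(a) Volume: 1530 m³ = 1,530,000 L.
(a) [OCl⁻]/[HOCl] = 10^(pH − pKa) = 10^(7.56 − 7.47) = 1.23; fraction as HOCl = 1/(1 + 1.23) = 0.4484.
(a) Free chlorine required for 1.02 ppm HOCl: 1.02 / 0.4484 = 2.275 ppm.
(a) FC to add: 2.275 − 0.2 = 2.075 mg/L as Cl₂.
(a) Cl₂ equivalent: 2.075 mg/L × 1,530,000 L = 3175 g.
(a) Product at 59.7% available Cl: 3175 / 0.597 = 5318 g.

(b) After draining 51% and refilling: 129 × 0.49 + 2 × 0.51 = 64.23 ppm.
(b) Deficit to target: 110 − 64.23 = 45.77 mg/L.
(b) Mass: 45.77 mg/L × 82,600 L = 3781 g cyanuric acid.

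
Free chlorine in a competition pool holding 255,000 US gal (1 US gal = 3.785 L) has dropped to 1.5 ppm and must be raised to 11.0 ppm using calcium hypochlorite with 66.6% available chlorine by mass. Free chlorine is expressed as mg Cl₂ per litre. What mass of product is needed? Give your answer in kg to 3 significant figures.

13.8 kg

Volume: 255,000 US gal × 3.785 L/gal = 965,175 L.
Chlorine deficit: 11.0 − 1.5 = 9.5 ppm = 9.5 mg/L as Cl₂.
Cl₂ equivalent needed: 9.5 mg/L × 965,175 L = 9,169,000 mg = 9169 g.
Product at 66.6% available chlorine: 9169 / 0.666 = 13,770 g.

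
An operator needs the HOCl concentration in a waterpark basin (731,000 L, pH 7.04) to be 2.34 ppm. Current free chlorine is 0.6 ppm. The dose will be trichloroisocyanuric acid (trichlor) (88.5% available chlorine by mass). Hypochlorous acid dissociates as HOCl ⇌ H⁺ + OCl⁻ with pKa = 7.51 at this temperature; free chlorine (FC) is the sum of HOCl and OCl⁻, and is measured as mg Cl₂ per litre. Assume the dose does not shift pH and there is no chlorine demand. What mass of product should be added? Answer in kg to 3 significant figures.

[OCl⁻]/[HOCl] = 10^(pH − pKa) = 10^(7.04 − 7.51) = 0.3388; fraction as HOCl = 1/(1 + 0.3388) = 0.7469.
Free chlorine required for 2.34 ppm HOCl: 2.34 / 0.7469 = 3.133 ppm.
FC to add: 3.133 − 0.6 = 2.533 mg/L as Cl₂.
Cl₂ equivalent: 2.533 mg/L × 731,000 L = 1852 g.
Product at 88.5% available Cl: 1852 / 0.885 = 2092 g.

2.09 kg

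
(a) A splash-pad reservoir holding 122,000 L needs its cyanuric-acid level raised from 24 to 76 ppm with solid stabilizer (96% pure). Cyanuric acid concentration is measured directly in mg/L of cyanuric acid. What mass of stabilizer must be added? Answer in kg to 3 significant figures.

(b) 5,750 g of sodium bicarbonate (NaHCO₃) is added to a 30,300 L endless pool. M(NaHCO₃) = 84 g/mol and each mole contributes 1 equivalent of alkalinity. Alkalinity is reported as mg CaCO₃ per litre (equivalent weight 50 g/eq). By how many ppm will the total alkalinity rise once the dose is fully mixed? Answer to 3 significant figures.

(a) CYA to add: (76 − 24) = 52 mg/L × 122,000 L = 6344 g cyanuric acid.
(a) At 96% purity: 6344 / 0.96 = 6608 g product.

(b) Moles of NaHCO₃: 5,750 g ÷ 84 g/mol = 68.45 mol → 68.45 eq of alkalinity.
(b) As CaCO₃: 68.45 eq × 50 g/eq = 3423 g.
(b) Rise: 3423 g / 30,300 L × 1000 = 113 mg/L.

(a) 6.61 kg; (b) 113 ppm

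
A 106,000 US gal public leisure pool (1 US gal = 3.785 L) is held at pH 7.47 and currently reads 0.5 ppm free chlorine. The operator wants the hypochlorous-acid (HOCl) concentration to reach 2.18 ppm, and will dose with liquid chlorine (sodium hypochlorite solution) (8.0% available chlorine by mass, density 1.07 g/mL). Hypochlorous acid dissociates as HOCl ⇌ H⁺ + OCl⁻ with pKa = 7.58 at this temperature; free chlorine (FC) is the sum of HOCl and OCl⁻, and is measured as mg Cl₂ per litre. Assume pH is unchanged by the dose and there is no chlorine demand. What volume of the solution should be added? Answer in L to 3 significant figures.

Volume: 106,000 US gal × 3.785 L/gal = 401,210 L.
[OCl⁻]/[HOCl] = 10^(pH − pKa) = 10^(7.47 − 7.58) = 0.7762; fraction as HOCl = 1/(1 + 0.7762) = 0.563.
Free chlorine required for 2.18 ppm HOCl: 2.18 / 0.563 = 3.872 ppm.
FC to add: 3.872 − 0.5 = 3.372 mg/L as Cl₂.
Cl₂ equivalent: 3.372 mg/L × 401,210 L = 1353 g.
Product at 8.0% available Cl: 1353 / 0.08 = 16,910 g.
Volume: 16,910 g ÷ 1.07 g/mL = 15,810 mL.

15.8 L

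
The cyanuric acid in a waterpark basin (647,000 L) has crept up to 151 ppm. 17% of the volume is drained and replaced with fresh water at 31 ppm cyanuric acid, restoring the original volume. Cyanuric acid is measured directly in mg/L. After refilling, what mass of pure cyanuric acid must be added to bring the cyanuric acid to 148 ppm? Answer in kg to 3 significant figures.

After draining 17% and refilling: 151 × 0.83 + 31 × 0.17 = 130.6 ppm.
Deficit to target: 148 − 130.6 = 17.4 mg/L.
Mass: 17.4 mg/L × 647,000 L = 11,260 g cyanuric acid.

11.3 kg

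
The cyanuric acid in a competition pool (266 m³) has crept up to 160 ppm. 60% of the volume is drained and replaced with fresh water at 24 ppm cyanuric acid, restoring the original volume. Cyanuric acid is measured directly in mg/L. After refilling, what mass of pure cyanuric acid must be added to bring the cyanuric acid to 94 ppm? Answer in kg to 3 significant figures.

4.15 kg

Volume: 266 m³ = 266,000 L.
After draining 60% and refilling: 160 × 0.40 + 24 × 0.60 = 78.4 ppm.
Deficit to target: 94 − 78.4 = 15.6 mg/L.
Mass: 15.6 mg/L × 266,000 L = 4150 g cyanuric acid.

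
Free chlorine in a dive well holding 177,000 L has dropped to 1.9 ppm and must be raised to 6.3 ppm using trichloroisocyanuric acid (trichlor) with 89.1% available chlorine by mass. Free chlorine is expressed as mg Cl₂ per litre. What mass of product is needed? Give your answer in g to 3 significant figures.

Chlorine deficit: 6.3 − 1.9 = 4.4 ppm = 4.4 mg/L as Cl₂.
Cl₂ equivalent needed: 4.4 mg/L × 177,000 L = 778,800 mg = 778.8 g.
Product at 89.1% available chlorine: 778.8 / 0.891 = 874.1 g.

874 g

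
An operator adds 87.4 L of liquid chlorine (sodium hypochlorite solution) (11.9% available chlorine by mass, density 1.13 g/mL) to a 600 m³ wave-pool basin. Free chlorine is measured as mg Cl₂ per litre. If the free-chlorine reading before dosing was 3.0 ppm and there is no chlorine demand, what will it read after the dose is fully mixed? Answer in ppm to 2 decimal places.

Volume: 600 m³ = 600,000 L.
Mass of solution: 87.4 L × 1000 mL/L × 1.13 g/mL = 98,760 g.
Available chlorine delivered: 98,760 g × 0.119 = 11,750 g as Cl₂.
Concentration rise: 11,750 g / 600,000 L = 19.59 mg/L = 19.59 ppm.
Final FC: 3.0 + 19.59 = 22.59 ppm.

22.59 ppm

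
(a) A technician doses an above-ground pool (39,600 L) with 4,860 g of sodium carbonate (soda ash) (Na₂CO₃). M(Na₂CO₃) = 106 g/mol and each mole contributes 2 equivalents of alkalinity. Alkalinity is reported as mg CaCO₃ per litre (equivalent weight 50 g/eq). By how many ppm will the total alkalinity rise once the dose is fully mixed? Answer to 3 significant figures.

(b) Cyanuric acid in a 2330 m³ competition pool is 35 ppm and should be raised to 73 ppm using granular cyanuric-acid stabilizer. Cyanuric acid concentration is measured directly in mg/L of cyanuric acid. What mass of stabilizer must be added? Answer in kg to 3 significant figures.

(a) Moles of Na₂CO₃: 4,860 g ÷ 106 g/mol = 45.85 mol → 91.7 eq of alkalinity.
(a) As CaCO₃: 91.7 eq × 50 g/eq = 4585 g.
(a) Rise: 4585 g / 39,600 L × 1000 = 115.8 mg/L.

(b) Volume: 2330 m³ = 2,330,000 L.
(b) CYA to add: (73 − 35) = 38 mg/L × 2,330,000 L = 88,540 g cyanuric acid.

(a) 116 ppm; (b) 88.5 kg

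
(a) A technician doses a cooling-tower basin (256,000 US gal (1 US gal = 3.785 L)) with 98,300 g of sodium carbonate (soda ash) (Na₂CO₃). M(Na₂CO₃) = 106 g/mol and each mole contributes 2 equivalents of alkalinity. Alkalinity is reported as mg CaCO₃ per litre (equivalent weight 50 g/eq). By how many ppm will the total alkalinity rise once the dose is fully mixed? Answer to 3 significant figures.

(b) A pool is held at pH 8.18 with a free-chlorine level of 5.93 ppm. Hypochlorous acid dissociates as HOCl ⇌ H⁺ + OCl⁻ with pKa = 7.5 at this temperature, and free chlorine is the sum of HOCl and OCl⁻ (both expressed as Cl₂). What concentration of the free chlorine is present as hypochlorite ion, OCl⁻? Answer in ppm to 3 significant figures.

(a) 95.7 ppm; (b) 4.91 ppm

(a) Volume: 256,000 US gal × 3.785 L/gal = 968,960 L.
(a) Moles of Na₂CO₃: 98,300 g ÷ 106 g/mol = 927.4 mol → 1855 eq of alkalinity.
(a) As CaCO₃: 1855 eq × 50 g/eq = 92,740 g.
(a) Rise: 92,740 g / 968,960 L × 1000 = 95.71 mg/L.

(b) [OCl⁻]/[HOCl] = 10^(pH − pKa) = 10^(8.18 − 7.5) = 10^0.68 = 4.786.
(b) Fraction as HOCl = 1 / (1 + 4.786) = 0.1728.
(b) OCl⁻ = (1 − 0.1728) × 5.93 ppm = 4.905 ppm.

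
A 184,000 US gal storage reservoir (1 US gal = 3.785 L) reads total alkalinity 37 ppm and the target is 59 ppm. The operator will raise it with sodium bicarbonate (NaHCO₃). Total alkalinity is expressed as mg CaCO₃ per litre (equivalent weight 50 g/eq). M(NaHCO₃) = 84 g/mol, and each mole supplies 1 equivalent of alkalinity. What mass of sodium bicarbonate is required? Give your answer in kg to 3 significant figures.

25.7 kg

Volume: 184,000 US gal × 3.785 L/gal = 696,440 L.
Alkalinity to add: (59 − 37) = 22 mg/L as CaCO₃ × 696,440 L = 15,320 g as CaCO₃.
Equivalents: 15,320 g ÷ 50 g/eq = 306.4 eq.
NaHCO₃ supplies 1 eq per mole → 306.4 mol.
Mass: 306.4 mol × 84 g/mol = 25,740 g.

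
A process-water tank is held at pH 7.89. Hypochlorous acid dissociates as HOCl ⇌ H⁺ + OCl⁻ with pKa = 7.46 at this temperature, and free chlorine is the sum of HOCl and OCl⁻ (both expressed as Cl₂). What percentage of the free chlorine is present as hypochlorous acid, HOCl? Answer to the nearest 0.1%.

27.1%

[OCl⁻]/[HOCl] = 10^(pH − pKa) = 10^(7.89 − 7.46) = 10^0.43 = 2.692.
Fraction as HOCl = 1 / (1 + 2.692) = 0.2709.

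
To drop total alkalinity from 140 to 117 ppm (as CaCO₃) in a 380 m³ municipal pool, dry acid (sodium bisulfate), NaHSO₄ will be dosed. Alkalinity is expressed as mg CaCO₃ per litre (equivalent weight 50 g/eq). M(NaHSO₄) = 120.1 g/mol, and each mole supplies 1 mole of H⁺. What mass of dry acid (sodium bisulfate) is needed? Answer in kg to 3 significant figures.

21.0 kg

Volume: 380 m³ = 380,000 L.
Alkalinity to neutralize: (140 − 117) = 23 mg/L as CaCO₃ × 380,000 L = 8740 g as CaCO₃.
Equivalents of H⁺ required: 8740 ÷ 50 g/eq = 174.8 eq = 174.8 mol NaHSO₄.
Mass of NaHSO₄: 174.8 × 120.1 = 20,990 g.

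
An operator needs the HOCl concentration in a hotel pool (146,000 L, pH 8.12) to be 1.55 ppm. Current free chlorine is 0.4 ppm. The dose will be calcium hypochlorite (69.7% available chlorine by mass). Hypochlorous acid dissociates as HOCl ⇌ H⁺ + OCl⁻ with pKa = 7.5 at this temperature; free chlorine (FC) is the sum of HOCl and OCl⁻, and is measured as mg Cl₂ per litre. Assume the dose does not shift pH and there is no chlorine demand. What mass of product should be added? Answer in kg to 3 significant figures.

[OCl⁻]/[HOCl] = 10^(pH − pKa) = 10^(8.12 − 7.5) = 4.169; fraction as HOCl = 1/(1 + 4.169) = 0.1935.
Free chlorine required for 1.55 ppm HOCl: 1.55 / 0.1935 = 8.011 ppm.
FC to add: 8.011 − 0.4 = 7.611 mg/L as Cl₂.
Cl₂ equivalent: 7.611 mg/L × 146,000 L = 1111 g.
Product at 69.7% available Cl: 1111 / 0.697 = 1594 g.

1.59 kg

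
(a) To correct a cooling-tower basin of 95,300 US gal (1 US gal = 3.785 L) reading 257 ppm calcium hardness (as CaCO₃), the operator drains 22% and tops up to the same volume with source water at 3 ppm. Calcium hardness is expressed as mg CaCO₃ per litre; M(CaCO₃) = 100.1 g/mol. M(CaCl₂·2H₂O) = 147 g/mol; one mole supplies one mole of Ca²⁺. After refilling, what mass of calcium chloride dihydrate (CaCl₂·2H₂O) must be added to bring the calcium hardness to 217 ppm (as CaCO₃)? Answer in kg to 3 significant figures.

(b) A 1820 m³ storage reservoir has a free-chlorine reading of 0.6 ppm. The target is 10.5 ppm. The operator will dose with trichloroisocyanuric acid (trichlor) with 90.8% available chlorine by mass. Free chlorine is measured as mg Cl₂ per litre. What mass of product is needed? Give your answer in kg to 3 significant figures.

(a) 8.41 kg; (b) 19.8 kg

(a) Volume: 95,300 US gal × 3.785 L/gal = 360,710 L.
(a) After draining 22% and refilling: 257 × 0.78 + 3 × 0.22 = 201.12 ppm.
(a) Deficit to target: 217 − 201.12 = 15.88 mg/L.
(a) As CaCO₃: 15.88 mg/L × 360,710 L = 5728 g; ÷ 100.1 = 57.22 mol Ca²⁺.
(a) Mass: 57.22 × 147 = 8412 g.

(b) Volume: 1820 m³ = 1,820,000 L.
(b) Chlorine deficit: 10.5 − 0.6 = 9.9 ppm = 9.9 mg/L as Cl₂.
(b) Cl₂ equivalent needed: 9.9 mg/L × 1,820,000 L = 18,020,000 mg = 18,020 g.
(b) Product at 90.8% available chlorine: 18,020 / 0.908 = 19,840 g.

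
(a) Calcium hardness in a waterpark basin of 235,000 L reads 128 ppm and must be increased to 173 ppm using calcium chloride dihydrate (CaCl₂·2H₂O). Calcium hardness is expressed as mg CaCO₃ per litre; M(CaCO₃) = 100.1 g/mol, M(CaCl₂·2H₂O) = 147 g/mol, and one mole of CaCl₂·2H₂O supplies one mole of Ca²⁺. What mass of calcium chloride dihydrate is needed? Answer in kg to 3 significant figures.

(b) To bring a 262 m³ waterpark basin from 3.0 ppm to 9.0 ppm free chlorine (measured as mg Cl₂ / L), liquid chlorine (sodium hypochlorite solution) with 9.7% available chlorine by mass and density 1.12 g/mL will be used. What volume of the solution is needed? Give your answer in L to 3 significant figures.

(a) Hardness to add: (173 − 128) = 45 mg/L as CaCO₃ × 235,000 L = 10,580 g as CaCO₃.
(a) Moles of Ca²⁺ (1 mol Ca²⁺ ≡ 1 mol CaCO₃): 10,580 / 100.1 g/mol = 105.6 mol.
(a) Mass of CaCl₂·2H₂O: 105.6 × 147 = 15,530 g.

(b) Volume: 262 m³ = 262,000 L.
(b) Chlorine deficit: 9.0 − 3.0 = 6 ppm = 6 mg/L as Cl₂.
(b) Cl₂ equivalent needed: 6 mg/L × 262,000 L = 1,572,000 mg = 1572 g.
(b) Product at 9.7% available chlorine: 1572 / 0.097 = 16,210 g.
(b) Volume at density 1.12 g/mL: 16,210 g ÷ 1.12 g/mL = 14,470 mL.

(a) 15.5 kg; (b) 14.5 L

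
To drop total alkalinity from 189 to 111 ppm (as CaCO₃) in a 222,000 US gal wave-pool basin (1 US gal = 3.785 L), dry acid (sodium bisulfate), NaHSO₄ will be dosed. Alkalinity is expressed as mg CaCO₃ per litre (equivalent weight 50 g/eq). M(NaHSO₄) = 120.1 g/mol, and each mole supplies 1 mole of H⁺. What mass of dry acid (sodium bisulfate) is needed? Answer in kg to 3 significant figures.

Volume: 222,000 US gal × 3.785 L/gal = 840,270 L.
Alkalinity to neutralize: (189 − 111) = 78 mg/L as CaCO₃ × 840,270 L = 65,540 g as CaCO₃.
Equivalents of H⁺ required: 65,540 ÷ 50 g/eq = 1311 eq = 1311 mol NaHSO₄.
Mass of NaHSO₄: 1311 × 120.1 = 157,400 g.

157 kg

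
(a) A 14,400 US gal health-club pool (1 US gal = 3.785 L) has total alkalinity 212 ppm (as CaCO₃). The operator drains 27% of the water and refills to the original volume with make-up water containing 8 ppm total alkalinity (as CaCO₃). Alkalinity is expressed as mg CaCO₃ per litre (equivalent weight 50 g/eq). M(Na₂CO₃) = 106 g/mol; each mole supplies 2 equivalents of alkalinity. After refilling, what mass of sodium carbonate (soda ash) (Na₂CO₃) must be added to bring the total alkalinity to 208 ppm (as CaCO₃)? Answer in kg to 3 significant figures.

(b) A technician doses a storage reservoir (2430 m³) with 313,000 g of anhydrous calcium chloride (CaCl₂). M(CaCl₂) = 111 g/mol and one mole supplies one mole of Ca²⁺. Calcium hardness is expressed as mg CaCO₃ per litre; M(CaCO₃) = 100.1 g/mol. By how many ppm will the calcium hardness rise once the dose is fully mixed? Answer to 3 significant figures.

(a) 2.95 kg; (b) 116 ppm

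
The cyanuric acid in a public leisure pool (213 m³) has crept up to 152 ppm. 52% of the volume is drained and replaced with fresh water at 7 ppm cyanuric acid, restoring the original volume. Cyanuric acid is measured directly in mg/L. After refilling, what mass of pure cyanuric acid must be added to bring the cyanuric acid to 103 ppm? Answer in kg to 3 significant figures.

5.62 kg

Volume: 213 m³ = 213,000 L.
After draining 52% and refilling: 152 × 0.48 + 7 × 0.52 = 76.6 ppm.
Deficit to target: 103 − 76.6 = 26.4 mg/L.
Mass: 26.4 mg/L × 213,000 L = 5623 g cyanuric acid.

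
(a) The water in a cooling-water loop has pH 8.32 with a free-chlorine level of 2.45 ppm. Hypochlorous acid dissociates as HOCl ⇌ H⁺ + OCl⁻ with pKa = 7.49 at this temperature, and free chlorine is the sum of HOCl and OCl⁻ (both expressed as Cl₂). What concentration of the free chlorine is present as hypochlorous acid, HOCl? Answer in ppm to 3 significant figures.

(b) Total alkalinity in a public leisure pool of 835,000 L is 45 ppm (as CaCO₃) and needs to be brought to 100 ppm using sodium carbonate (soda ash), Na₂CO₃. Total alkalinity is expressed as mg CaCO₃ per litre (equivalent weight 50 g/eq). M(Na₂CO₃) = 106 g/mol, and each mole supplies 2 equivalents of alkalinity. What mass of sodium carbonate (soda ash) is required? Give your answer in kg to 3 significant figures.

(a) 0.316 ppm; (b) 48.7 kg

(a) [OCl⁻]/[HOCl] = 10^(pH − pKa) = 10^(8.32 − 7.49) = 10^0.83 = 6.761.
(a) Fraction as HOCl = 1 / (1 + 6.761) = 0.1289.
(a) HOCl = 0.1289 × 2.45 ppm = 0.3157 ppm.

(b) Alkalinity to add: (100 − 45) = 55 mg/L as CaCO₃ × 835,000 L = 45,920 g as CaCO₃.
(b) Equivalents: 45,920 g ÷ 50 g/eq = 918.5 eq.
(b) Each mole of Na₂CO₃ supplies 2 eq, so 918.5 / 2 = 459.2 mol.
(b) Mass: 459.2 mol × 106 g/mol = 48,680 g.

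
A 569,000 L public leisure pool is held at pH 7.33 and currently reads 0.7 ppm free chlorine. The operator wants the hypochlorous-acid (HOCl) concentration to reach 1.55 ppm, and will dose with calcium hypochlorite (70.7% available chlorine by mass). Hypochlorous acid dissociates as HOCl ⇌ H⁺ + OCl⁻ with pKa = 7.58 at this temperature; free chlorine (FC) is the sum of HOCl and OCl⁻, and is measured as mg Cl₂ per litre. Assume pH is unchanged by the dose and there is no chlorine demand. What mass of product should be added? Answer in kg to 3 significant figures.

1.39 kg

[OCl⁻]/[HOCl] = 10^(pH − pKa) = 10^(7.33 − 7.58) = 0.5623; fraction as HOCl = 1/(1 + 0.5623) = 0.6401.
Free chlorine required for 1.55 ppm HOCl: 1.55 / 0.6401 = 2.422 ppm.
FC to add: 2.422 − 0.7 = 1.722 mg/L as Cl₂.
Cl₂ equivalent: 1.722 mg/L × 569,000 L = 979.6 g.
Product at 70.7% available Cl: 979.6 / 0.707 = 1386 g.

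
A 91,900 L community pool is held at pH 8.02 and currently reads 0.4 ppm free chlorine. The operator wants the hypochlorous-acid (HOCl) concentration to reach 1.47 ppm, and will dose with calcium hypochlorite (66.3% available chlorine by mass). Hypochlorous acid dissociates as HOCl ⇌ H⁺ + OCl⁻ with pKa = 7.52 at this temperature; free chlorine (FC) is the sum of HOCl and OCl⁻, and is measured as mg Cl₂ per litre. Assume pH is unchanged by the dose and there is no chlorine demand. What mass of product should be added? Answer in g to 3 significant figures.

793 g

[OCl⁻]/[HOCl] = 10^(pH − pKa) = 10^(8.02 − 7.52) = 3.162; fraction as HOCl = 1/(1 + 3.162) = 0.2403.
Free chlorine required for 1.47 ppm HOCl: 1.47 / 0.2403 = 6.119 ppm.
FC to add: 6.119 − 0.4 = 5.719 mg/L as Cl₂.
Cl₂ equivalent: 5.719 mg/L × 91,900 L = 525.5 g.
Product at 66.3% available Cl: 525.5 / 0.663 = 792.7 g.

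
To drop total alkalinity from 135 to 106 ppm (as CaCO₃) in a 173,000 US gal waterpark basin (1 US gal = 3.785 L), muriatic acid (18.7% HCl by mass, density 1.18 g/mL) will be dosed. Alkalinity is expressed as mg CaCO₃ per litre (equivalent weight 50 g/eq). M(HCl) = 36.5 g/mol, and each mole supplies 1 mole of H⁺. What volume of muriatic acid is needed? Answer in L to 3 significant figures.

Volume: 173,000 US gal × 3.785 L/gal = 654,805 L.
Alkalinity to neutralize: (135 − 106) = 29 mg/L as CaCO₃ × 654,805 L = 18,990 g as CaCO₃.
Equivalents of H⁺ required: 18,990 ÷ 50 g/eq = 379.8 eq = 379.8 mol HCl.
Mass of HCl: 379.8 × 36.5 = 13,860 g.
Mass of 18.7% solution: 13,860 / 0.187 = 74,130 g.
Volume: 74,130 g ÷ 1.18 g/mL = 62,820 mL.

62.8 L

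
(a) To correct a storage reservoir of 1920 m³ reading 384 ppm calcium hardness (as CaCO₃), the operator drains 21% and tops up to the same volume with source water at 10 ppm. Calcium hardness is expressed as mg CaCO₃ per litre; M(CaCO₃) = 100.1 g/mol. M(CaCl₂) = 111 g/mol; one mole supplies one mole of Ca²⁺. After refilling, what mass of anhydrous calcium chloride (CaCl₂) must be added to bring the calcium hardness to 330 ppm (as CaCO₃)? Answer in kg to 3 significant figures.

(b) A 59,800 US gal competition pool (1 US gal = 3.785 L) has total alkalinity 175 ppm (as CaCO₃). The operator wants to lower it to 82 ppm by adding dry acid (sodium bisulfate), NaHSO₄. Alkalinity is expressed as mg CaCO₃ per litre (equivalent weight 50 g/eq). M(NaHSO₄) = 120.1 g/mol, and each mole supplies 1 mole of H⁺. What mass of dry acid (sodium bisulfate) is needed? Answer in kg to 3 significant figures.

(a) 52.2 kg; (b) 50.6 kg

(a) Volume: 1920 m³ = 1,920,000 L.
(a) After draining 21% and refilling: 384 × 0.79 + 10 × 0.21 = 305.46 ppm.
(a) Deficit to target: 330 − 305.46 = 24.54 mg/L.
(a) As CaCO₃: 24.54 mg/L × 1,920,000 L = 47,120 g; ÷ 100.1 = 470.7 mol Ca²⁺.
(a) Mass: 470.7 × 111 = 52,250 g.

(b) Volume: 59,800 US gal × 3.785 L/gal = 226,343 L.
(b) Alkalinity to neutralize: (175 − 82) = 93 mg/L as CaCO₃ × 226,343 L = 21,050 g as CaCO₃.
(b) Equivalents of H⁺ required: 21,050 ÷ 50 g/eq = 421 eq = 421 mol NaHSO₄.
(b) Mass of NaHSO₄: 421 × 120.1 = 50,560 g.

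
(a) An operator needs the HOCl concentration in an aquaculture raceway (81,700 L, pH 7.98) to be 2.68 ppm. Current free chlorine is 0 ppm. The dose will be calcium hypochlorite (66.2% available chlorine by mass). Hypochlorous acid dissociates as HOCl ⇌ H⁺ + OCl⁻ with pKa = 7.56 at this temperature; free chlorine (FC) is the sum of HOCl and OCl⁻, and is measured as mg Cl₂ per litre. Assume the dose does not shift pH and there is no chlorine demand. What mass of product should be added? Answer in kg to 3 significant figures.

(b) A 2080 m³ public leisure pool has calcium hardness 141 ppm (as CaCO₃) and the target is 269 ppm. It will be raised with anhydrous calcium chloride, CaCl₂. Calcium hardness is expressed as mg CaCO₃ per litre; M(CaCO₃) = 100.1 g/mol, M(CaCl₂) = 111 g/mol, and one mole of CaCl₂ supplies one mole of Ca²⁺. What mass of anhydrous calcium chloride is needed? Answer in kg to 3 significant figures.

(a) 1.20 kg; (b) 295 kg

(a) [OCl⁻]/[HOCl] = 10^(pH − pKa) = 10^(7.98 − 7.56) = 2.63; fraction as HOCl = 1/(1 + 2.63) = 0.2755.
(a) Free chlorine required for 2.68 ppm HOCl: 2.68 / 0.2755 = 9.729 ppm.
(a) FC to add: 9.729 − 0 = 9.729 mg/L as Cl₂.
(a) Cl₂ equivalent: 9.729 mg/L × 81,700 L = 794.9 g.
(a) Product at 66.2% available Cl: 794.9 / 0.662 = 1201 g.

(b) Volume: 2080 m³ = 2,080,000 L.
(b) Hardness to add: (269 − 141) = 128 mg/L as CaCO₃ × 2,080,000 L = 266,200 g as CaCO₃.
(b) Moles of Ca²⁺ (1 mol Ca²⁺ ≡ 1 mol CaCO₃): 266,200 / 100.1 g/mol = 2660 mol.
(b) Mass of CaCl₂: 2660 × 111 = 295,200 g.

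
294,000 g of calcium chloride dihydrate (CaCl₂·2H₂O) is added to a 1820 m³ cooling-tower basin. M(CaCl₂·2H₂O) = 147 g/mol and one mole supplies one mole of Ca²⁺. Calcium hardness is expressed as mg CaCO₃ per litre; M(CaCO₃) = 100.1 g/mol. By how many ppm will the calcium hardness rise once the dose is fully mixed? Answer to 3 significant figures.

110 ppm

Volume: 1820 m³ = 1,820,000 L.
Moles of Ca²⁺: 294,000 g ÷ 147 g/mol = 2000 mol.
As CaCO₃: 2000 mol × 100.1 g/mol = 200,200 g.
Rise: 200,200 g / 1,820,000 L × 1000 = 110 mg/L.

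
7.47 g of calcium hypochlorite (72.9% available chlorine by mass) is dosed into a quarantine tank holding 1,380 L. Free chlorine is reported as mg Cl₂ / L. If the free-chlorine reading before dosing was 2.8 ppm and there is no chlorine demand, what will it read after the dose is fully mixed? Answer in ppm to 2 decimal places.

Available chlorine delivered: 7.47 g × 0.729 = 5.446 g as Cl₂.
Concentration rise: 5.446 g / 1,380 L = 3.946 mg/L = 3.95 ppm.
Final FC: 2.8 + 3.95 = 6.75 ppm.

6.75 ppm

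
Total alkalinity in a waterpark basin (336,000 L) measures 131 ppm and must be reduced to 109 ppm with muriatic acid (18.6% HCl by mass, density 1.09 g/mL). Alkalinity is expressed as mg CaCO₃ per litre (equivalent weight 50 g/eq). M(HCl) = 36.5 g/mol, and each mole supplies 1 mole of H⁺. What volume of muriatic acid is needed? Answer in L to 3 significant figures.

Alkalinity to neutralize: (131 − 109) = 22 mg/L as CaCO₃ × 336,000 L = 7392 g as CaCO₃.
Equivalents of H⁺ required: 7392 ÷ 50 g/eq = 147.8 eq = 147.8 mol HCl.
Mass of HCl: 147.8 × 36.5 = 5396 g.
Mass of 18.6% solution: 5396 / 0.186 = 29,010 g.
Volume: 29,010 g ÷ 1.09 g/mL = 26,620 mL.

26.6 L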